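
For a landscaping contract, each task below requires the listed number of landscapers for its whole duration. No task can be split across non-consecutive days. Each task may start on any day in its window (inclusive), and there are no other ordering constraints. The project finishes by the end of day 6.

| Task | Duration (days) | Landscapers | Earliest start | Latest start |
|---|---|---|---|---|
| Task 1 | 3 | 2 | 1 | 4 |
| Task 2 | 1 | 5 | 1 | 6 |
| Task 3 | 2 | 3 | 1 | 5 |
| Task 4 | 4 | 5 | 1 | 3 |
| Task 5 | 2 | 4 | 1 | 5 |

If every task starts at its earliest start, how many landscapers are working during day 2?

At early start, day 2 has: Task 1, Task 3, Task 4, Task 5.
Demand: 2 + 3 + 5 + 4 = 14.

14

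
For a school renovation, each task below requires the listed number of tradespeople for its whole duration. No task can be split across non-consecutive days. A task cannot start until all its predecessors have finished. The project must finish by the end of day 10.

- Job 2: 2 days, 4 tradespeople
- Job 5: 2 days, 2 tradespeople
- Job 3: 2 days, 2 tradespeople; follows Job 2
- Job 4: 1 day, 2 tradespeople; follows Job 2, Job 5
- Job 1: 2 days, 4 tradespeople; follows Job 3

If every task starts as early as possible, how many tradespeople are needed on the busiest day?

Early-start schedule: Job 2@1, Job 5@1, Job 3@3, Job 4@3, Job 1@5.
Load per day: day 1: 6, day 2: 6, day 3: 4, day 4: 2, day 5: 4, day 6: 4, day 7: 0, day 8: 0, day 9: 0, day 10: 0.
Peak is 6.

6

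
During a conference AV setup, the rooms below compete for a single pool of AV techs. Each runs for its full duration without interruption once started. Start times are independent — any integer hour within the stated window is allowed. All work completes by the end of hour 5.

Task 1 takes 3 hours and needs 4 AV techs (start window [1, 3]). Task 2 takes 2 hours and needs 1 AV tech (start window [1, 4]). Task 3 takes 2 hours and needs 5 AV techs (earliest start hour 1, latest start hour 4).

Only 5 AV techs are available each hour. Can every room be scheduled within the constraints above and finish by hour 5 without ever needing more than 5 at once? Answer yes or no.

Schedule Task 1@1, Task 2@1, Task 3@4: h1:5  h2:5  h3:4  h4:5  h5:5 — peak 5 ≤ 5.

yes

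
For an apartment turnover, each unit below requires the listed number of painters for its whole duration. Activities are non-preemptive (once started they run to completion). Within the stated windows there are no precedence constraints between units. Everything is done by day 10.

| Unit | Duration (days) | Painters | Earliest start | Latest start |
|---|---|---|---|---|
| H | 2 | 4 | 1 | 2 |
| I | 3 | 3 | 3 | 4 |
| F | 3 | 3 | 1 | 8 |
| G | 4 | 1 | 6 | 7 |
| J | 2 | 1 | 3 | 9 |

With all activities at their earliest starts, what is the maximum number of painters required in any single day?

7

Early-start schedule: H@1, I@3, F@1, G@6, J@3.
Load per day: day 1: 7, day 2: 7, day 3: 7, day 4: 4, day 5: 3, day 6: 1, day 7: 1, day 8: 1, day 9: 1, day 10: 0.
Peak is 7.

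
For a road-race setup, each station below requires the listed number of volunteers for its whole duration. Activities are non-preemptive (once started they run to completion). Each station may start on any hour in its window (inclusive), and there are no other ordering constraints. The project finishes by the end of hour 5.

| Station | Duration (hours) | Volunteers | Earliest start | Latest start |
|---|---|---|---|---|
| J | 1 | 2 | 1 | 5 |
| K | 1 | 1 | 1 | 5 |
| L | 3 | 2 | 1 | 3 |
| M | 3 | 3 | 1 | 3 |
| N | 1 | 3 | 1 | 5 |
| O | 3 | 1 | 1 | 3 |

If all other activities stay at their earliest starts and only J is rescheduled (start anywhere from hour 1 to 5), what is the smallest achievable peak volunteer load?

10

J@1: h1:12  h2:6  h3:6  h4:0  h5:0 → peak 12
J@2: h1:10  h2:8  h3:6  h4:0  h5:0 → peak 10
J@3: h1:10  h2:6  h3:8  h4:0  h5:0 → peak 10
J@4: h1:10  h2:6  h3:6  h4:2  h5:0 → peak 10
J@5: h1:10  h2:6  h3:6  h4:0  h5:2 → peak 10
Best is J@2, peak 10.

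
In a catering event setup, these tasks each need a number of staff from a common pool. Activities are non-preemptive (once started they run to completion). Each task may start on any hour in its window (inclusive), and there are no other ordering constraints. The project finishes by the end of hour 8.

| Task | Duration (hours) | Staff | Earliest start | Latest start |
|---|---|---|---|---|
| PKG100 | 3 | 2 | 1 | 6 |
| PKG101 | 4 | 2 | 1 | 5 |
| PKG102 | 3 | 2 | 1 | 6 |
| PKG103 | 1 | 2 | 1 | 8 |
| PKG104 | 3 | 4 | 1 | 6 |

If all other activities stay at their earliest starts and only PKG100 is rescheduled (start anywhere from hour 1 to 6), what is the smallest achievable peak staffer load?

PKG100@1: h1:12  h2:10  h3:10  h4:2  h5:0  h6:0  h7:0  h8:0 → peak 12
PKG100@2: h1:10  h2:10  h3:10  h4:4  h5:0  h6:0  h7:0  h8:0 → peak 10
PKG100@3: h1:10  h2:8  h3:10  h4:4  h5:2  h6:0  h7:0  h8:0 → peak 10
PKG100@4: h1:10  h2:8  h3:8  h4:4  h5:2  h6:2  h7:0  h8:0 → peak 10
PKG100@5: h1:10  h2:8  h3:8  h4:2  h5:2  h6:2  h7:2  h8:0 → peak 10
PKG100@6: h1:10  h2:8  h3:8  h4:2  h5:0  h6:2  h7:2  h8:2 → peak 10
Best is PKG100@2, peak 10.

10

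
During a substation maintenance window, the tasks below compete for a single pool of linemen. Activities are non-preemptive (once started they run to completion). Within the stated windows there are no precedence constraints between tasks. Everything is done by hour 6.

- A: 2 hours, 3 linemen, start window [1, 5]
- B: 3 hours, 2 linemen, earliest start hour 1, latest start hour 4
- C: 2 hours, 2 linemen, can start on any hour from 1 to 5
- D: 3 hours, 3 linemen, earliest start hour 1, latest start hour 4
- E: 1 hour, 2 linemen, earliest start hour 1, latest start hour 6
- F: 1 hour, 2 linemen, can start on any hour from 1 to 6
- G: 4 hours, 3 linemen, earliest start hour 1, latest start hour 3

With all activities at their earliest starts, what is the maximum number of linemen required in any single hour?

Early-start schedule: A@1, B@1, C@1, D@1, E@1, F@1, G@1.
Load per hour: hour 1: 17, hour 2: 13, hour 3: 8, hour 4: 3, hour 5: 0, hour 6: 0.
Peak is 17.

17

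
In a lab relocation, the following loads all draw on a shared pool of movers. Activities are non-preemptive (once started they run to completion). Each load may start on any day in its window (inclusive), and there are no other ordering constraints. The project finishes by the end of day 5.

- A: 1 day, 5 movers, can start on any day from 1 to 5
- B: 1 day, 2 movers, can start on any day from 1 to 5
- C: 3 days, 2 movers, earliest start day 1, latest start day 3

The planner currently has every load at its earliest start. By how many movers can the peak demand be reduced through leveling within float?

4

Early-start peak: d1:9  d2:2  d3:2  d4:0  d5:0 ⇒ 9.
Leveled (A@1, B@2, C@2): d1:5  d2:4  d3:2  d4:2  d5:0 ⇒ 5.
Reduction 9 − 5 = 4.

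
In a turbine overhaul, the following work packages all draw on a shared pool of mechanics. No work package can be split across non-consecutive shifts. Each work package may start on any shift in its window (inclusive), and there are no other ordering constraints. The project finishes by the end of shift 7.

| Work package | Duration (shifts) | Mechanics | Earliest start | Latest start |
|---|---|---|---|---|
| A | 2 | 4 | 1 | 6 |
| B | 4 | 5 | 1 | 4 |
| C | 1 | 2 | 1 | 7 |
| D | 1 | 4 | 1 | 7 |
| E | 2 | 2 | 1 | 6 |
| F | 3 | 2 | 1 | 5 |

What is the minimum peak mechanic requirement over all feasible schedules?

7

Early-start (A@1, B@1, C@1, D@1, E@1, F@1) gives peak 19: s1:19  s2:13  s3:7  s4:5  s5:0  s6:0  s7:0.
Shift B→3, D→7, E→2, F→4.
Schedule A@1, B@3, C@1, D@7, E@2, F@4: s1:6  s2:6  s3:7  s4:7  s5:7  s6:7  s7:4 — peak 7.
Total mechanic-shifts = 44 over 7 shifts ⇒ peak ≥ ⌈44/7⌉ = 7, so 7 is optimal.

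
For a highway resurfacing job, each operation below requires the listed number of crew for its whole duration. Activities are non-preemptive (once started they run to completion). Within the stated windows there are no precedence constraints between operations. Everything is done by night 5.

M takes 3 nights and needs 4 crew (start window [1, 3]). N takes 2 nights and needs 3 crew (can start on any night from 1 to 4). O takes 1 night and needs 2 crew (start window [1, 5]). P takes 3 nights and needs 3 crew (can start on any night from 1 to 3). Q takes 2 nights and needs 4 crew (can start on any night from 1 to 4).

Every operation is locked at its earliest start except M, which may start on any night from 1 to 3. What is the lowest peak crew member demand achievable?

M@1: n1:16  n2:14  n3:7  n4:0  n5:0 → peak 16
M@2: n1:12  n2:14  n3:7  n4:4  n5:0 → peak 14
M@3: n1:12  n2:10  n3:7  n4:4  n5:4 → peak 12
Best is M@3, peak 12.

12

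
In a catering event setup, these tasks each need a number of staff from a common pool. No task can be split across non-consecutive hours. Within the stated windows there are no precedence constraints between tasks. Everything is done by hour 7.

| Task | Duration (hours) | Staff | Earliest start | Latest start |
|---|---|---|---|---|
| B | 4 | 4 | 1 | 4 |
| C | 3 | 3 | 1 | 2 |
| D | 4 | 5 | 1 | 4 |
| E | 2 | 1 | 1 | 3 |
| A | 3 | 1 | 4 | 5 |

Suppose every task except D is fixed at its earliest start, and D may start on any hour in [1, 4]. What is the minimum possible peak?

D@1: h1:13  h2:13  h3:12  h4:10  h5:1  h6:1  h7:0 → peak 13
D@2: h1:8  h2:13  h3:12  h4:10  h5:6  h6:1  h7:0 → peak 13
D@3: h1:8  h2:8  h3:12  h4:10  h5:6  h6:6  h7:0 → peak 12
D@4: h1:8  h2:8  h3:7  h4:10  h5:6  h6:6  h7:5 → peak 10
Best is D@4, peak 10.

10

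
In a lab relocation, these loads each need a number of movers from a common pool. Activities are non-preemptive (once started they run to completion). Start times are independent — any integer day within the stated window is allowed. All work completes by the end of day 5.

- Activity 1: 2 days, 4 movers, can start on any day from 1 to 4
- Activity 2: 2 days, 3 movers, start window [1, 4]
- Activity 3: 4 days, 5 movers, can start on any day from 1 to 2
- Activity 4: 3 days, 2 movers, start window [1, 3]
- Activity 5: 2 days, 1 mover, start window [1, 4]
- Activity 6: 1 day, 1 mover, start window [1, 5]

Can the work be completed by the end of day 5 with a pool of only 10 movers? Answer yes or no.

Schedule Activity 1@1, Activity 2@3, Activity 3@1, Activity 4@3, Activity 5@1, Activity 6@5: d1:10  d2:10  d3:10  d4:10  d5:3 — peak 10 ≤ 10.

yes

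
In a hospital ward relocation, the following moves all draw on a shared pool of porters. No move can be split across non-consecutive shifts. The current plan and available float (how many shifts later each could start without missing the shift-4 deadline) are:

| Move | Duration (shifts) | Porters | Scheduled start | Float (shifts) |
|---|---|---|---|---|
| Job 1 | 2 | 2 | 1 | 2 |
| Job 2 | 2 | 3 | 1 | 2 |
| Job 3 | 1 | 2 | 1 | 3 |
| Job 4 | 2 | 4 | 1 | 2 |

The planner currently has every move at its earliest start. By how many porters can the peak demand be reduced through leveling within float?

5

Early-start peak: s1:11  s2:9  s3:0  s4:0 ⇒ 11.
Leveled (Job 1@1, Job 2@1, Job 3@3, Job 4@3): s1:5  s2:5  s3:6  s4:4 ⇒ 6.
Reduction 11 − 6 = 5.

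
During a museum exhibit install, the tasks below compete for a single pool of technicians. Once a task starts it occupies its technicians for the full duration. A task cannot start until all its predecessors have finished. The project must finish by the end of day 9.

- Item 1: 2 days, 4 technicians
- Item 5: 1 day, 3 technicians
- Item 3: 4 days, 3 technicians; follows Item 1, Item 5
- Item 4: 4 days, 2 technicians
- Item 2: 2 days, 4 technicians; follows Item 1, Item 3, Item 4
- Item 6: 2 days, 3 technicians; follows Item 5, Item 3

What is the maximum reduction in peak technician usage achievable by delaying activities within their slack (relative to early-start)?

Early-start peak: d1:9  d2:6  d3:5  d4:5  d5:3  d6:3  d7:7  d8:7  d9:0 ⇒ 9.
Leveled (Item 1@1, Item 5@1, Item 3@3, Item 4@2, Item 2@7, Item 6@7): d1:7  d2:6  d3:5  d4:5  d5:5  d6:3  d7:7  d8:7  d9:0 ⇒ 7.
Reduction 9 − 7 = 2.

2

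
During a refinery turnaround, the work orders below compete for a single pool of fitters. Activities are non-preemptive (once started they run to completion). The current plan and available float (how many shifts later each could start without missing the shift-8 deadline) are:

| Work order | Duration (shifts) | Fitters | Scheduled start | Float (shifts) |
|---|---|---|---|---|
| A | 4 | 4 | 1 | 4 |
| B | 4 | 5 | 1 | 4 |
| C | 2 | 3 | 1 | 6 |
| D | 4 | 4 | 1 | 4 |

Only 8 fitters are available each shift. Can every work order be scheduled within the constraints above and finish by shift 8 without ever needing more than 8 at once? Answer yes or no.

Schedule A@1, B@5, C@5, D@1: s1:8  s2:8  s3:8  s4:8  s5:8  s6:8  s7:5  s8:5 — peak 8 ≤ 8.

yes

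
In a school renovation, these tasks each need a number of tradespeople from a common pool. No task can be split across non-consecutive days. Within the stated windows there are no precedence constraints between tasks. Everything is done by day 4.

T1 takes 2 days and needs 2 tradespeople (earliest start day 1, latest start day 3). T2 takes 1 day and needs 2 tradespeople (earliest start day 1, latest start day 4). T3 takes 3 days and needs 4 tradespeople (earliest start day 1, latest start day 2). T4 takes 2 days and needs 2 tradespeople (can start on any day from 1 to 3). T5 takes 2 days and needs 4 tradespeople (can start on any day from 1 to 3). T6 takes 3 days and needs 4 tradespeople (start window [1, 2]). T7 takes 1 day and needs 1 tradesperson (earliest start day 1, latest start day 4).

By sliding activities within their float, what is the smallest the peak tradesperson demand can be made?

12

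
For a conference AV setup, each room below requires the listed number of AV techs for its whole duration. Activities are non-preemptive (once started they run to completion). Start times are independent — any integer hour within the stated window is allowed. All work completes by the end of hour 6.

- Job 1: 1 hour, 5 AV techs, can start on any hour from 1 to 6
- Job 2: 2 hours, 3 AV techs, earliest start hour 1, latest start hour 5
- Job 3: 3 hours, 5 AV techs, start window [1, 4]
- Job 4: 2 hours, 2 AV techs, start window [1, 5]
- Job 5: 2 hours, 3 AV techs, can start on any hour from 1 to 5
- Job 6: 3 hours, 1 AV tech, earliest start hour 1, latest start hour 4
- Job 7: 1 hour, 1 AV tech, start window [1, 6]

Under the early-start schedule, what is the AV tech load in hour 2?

14

At early start, hour 2 has: Job 2, Job 3, Job 4, Job 5, Job 6.
Demand: 3 + 5 + 2 + 3 + 1 = 14.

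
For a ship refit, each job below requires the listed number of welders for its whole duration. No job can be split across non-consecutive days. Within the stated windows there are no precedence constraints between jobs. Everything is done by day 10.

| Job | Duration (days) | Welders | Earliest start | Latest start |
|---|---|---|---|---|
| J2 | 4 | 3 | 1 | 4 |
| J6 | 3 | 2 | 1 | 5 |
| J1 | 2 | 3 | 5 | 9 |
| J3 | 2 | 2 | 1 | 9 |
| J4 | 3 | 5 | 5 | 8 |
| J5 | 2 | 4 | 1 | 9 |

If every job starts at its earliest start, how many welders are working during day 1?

11

At early start, day 1 has: J2, J6, J3, J5.
Demand: 3 + 2 + 2 + 4 = 11.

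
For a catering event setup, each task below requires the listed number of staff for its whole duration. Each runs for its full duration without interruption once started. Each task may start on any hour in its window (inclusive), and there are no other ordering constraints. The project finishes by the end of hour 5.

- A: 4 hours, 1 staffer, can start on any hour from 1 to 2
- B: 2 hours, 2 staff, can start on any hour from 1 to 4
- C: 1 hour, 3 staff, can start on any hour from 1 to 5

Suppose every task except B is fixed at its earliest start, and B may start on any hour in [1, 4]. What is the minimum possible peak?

4

B@1: h1:6  h2:3  h3:1  h4:1  h5:0 → peak 6
B@2: h1:4  h2:3  h3:3  h4:1  h5:0 → peak 4
B@3: h1:4  h2:1  h3:3  h4:3  h5:0 → peak 4
B@4: h1:4  h2:1  h3:1  h4:3  h5:2 → peak 4
Best is B@2, peak 4.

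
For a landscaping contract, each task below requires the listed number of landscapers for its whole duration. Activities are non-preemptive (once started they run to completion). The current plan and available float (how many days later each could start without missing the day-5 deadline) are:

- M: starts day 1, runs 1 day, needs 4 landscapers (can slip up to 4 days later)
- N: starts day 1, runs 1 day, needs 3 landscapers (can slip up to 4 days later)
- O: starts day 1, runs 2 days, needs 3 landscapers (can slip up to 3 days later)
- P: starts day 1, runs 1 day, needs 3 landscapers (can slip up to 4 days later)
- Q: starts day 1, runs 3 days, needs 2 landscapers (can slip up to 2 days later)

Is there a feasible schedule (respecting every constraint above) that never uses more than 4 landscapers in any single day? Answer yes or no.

Total landscaper-days = 22; over 5 days the average is 22/5 > 4, so some day must exceed 4.

no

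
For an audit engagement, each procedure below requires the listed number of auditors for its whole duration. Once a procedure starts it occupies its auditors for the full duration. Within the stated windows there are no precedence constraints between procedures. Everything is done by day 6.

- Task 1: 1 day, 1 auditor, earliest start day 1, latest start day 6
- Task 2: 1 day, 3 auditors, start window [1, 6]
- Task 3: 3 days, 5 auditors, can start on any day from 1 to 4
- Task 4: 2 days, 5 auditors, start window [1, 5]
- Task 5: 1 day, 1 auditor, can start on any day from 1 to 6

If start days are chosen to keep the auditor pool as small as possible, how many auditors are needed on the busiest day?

5

Early-start (Task 1@1, Task 2@1, Task 3@1, Task 4@1, Task 5@1) gives peak 15: d1:15  d2:10  d3:5  d4:0  d5:0  d6:0.
Shift Task 3→2, Task 4→5.
Schedule Task 1@1, Task 2@1, Task 3@2, Task 4@5, Task 5@1: d1:5  d2:5  d3:5  d4:5  d5:5  d6:5 — peak 5.
Total auditor-days = 30 over 6 days ⇒ peak ≥ ⌈30/6⌉ = 5, so 5 is optimal.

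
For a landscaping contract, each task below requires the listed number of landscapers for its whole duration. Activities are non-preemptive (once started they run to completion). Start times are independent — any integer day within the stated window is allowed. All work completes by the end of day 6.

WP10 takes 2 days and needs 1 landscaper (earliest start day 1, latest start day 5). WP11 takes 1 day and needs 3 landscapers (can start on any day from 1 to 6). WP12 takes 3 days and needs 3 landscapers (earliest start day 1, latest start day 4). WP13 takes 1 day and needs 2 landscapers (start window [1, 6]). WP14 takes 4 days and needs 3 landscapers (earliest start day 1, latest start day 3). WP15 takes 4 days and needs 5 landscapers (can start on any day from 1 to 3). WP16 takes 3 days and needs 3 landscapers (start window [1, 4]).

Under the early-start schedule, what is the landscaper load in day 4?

8

At early start, day 4 has: WP14, WP15.
Demand: 3 + 5 = 8.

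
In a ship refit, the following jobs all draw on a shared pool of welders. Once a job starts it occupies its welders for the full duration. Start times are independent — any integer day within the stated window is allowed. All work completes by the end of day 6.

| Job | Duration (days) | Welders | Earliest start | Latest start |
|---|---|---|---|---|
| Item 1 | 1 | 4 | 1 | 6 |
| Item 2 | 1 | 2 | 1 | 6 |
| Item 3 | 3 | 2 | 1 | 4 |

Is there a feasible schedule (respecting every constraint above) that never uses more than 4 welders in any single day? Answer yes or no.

Schedule Item 1@1, Item 2@2, Item 3@2: d1:4  d2:4  d3:2  d4:2  d5:0  d6:0 — peak 4 ≤ 4.

yes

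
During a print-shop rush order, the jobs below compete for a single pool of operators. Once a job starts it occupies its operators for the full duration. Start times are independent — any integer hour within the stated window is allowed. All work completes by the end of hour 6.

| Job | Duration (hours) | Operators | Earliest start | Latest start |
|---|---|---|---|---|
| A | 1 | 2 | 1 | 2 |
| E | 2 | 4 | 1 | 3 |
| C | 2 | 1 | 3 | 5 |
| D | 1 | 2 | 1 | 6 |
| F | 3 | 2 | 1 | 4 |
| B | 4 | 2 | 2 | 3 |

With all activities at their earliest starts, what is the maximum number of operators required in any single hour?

10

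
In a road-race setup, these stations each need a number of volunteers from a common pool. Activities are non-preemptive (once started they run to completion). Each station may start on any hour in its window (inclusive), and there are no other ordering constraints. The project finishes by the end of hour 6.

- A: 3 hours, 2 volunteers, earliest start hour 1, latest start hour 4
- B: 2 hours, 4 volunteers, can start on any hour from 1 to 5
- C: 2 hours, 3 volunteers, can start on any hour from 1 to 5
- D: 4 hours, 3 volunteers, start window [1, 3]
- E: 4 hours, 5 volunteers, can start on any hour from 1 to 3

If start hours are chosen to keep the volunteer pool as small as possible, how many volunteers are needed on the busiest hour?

Early-start (A@1, B@1, C@1, D@1, E@1) gives peak 17: h1:17  h2:17  h3:10  h4:8  h5:0  h6:0.
Shift D→3, E→3.
Schedule A@1, B@1, C@1, D@3, E@3: h1:9  h2:9  h3:10  h4:8  h5:8  h6:8 — peak 10.

10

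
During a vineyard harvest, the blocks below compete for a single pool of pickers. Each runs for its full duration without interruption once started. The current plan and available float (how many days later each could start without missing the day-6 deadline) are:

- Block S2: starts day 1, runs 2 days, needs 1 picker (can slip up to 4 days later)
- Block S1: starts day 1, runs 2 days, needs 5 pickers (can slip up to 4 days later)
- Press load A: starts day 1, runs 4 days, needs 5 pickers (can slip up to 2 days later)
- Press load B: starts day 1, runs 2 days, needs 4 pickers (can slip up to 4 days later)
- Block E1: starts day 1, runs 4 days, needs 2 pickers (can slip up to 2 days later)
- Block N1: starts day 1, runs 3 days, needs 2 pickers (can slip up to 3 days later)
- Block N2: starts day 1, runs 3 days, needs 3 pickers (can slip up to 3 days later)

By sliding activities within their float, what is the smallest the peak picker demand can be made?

Early-start (Block S2@1, Block S1@1, Press load A@1, Press load B@1, Block E1@1, Block N1@1, Block N2@1) gives peak 22: d1:22  d2:22  d3:12  d4:7  d5:0  d6:0.
Shift Press load A→3, Press load B→5, Block N1→4.
Schedule Block S2@1, Block S1@1, Press load A@3, Press load B@5, Block E1@1, Block N1@4, Block N2@1: d1:11  d2:11  d3:10  d4:9  d5:11  d6:11 — peak 11.
Total picker-days = 63 over 6 days ⇒ peak ≥ ⌈63/6⌉ = 11, so 11 is optimal.

11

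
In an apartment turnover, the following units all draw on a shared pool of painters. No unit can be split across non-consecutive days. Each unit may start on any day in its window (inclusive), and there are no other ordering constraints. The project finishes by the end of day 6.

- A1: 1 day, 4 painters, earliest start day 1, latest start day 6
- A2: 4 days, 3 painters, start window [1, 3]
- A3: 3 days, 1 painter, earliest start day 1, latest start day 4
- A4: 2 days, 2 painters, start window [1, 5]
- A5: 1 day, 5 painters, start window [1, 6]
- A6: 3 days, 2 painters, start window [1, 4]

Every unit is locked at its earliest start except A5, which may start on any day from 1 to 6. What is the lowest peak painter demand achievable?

A5@1: d1:17  d2:8  d3:6  d4:3  d5:0  d6:0 → peak 17
A5@2: d1:12  d2:13  d3:6  d4:3  d5:0  d6:0 → peak 13
A5@3: d1:12  d2:8  d3:11  d4:3  d5:0  d6:0 → peak 12
A5@4: d1:12  d2:8  d3:6  d4:8  d5:0  d6:0 → peak 12
A5@5: d1:12  d2:8  d3:6  d4:3  d5:5  d6:0 → peak 12
A5@6: d1:12  d2:8  d3:6  d4:3  d5:0  d6:5 → peak 12
Best is A5@3, peak 12.

12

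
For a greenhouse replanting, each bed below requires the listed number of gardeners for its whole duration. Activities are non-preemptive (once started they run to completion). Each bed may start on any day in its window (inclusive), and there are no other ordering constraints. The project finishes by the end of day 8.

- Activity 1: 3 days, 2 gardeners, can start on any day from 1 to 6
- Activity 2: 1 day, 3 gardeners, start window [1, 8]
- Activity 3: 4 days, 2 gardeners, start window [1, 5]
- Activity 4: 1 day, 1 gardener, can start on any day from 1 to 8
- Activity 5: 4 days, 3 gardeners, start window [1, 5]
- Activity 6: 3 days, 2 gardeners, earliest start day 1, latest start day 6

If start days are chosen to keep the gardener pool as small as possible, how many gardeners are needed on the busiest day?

Early-start (Activity 1@1, Activity 2@1, Activity 3@1, Activity 4@1, Activity 5@1, Activity 6@1) gives peak 13: d1:13  d2:9  d3:9  d4:5  d5:0  d6:0  d7:0  d8:0.
Shift Activity 3→2, Activity 4→2, Activity 5→4, Activity 6→6.
Schedule Activity 1@1, Activity 2@1, Activity 3@2, Activity 4@2, Activity 5@4, Activity 6@6: d1:5  d2:5  d3:4  d4:5  d5:5  d6:5  d7:5  d8:2 — peak 5.
Total gardener-days = 36 over 8 days ⇒ peak ≥ ⌈36/8⌉ = 5, so 5 is optimal.

5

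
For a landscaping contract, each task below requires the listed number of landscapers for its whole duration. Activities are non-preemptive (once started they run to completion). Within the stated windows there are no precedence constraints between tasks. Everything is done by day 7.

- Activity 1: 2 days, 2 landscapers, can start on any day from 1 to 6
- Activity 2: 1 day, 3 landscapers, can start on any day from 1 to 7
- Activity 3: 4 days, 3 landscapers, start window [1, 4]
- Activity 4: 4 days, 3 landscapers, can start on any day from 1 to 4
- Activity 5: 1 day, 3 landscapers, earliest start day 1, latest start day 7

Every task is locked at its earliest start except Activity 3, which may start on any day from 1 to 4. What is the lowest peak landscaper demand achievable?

11

Activity 3@1: d1:14  d2:8  d3:6  d4:6  d5:0  d6:0  d7:0 → peak 14
Activity 3@2: d1:11  d2:8  d3:6  d4:6  d5:3  d6:0  d7:0 → peak 11
Activity 3@3: d1:11  d2:5  d3:6  d4:6  d5:3  d6:3  d7:0 → peak 11
Activity 3@4: d1:11  d2:5  d3:3  d4:6  d5:3  d6:3  d7:3 → peak 11
Best is Activity 3@2, peak 11.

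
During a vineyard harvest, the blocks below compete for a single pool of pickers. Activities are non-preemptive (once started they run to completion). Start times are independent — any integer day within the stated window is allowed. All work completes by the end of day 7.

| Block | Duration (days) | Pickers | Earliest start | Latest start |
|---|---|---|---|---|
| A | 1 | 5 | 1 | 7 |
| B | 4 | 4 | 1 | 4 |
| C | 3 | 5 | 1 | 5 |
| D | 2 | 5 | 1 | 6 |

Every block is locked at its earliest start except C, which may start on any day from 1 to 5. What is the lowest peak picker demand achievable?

14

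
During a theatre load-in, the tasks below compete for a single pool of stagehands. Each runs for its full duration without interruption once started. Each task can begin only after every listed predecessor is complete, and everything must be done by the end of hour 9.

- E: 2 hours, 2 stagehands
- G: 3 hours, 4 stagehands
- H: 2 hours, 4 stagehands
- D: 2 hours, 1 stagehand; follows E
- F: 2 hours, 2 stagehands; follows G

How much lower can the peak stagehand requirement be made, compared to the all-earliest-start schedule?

Early-start peak: h1:10  h2:10  h3:5  h4:3  h5:2  h6:0  h7:0  h8:0  h9:0 ⇒ 10.
Leveled (E@1, G@3, H@6, D@8, F@8): h1:2  h2:2  h3:4  h4:4  h5:4  h6:4  h7:4  h8:3  h9:3 ⇒ 4.
Reduction 10 − 4 = 6.

6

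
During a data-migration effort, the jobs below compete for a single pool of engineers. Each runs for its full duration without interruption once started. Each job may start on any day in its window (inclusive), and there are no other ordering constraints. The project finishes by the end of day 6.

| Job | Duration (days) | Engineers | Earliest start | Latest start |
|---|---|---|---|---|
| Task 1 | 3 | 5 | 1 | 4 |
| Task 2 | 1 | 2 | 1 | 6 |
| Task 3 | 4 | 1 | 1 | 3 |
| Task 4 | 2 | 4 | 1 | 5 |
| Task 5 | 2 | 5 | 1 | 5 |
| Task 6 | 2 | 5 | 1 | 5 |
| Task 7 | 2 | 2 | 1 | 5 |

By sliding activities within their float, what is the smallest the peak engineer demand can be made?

10

Early-start (Task 1@1, Task 2@1, Task 3@1, Task 4@1, Task 5@1, Task 6@1, Task 7@1) gives peak 24: d1:24  d2:22  d3:6  d4:1  d5:0  d6:0.
Shift Task 4→3, Task 5→4, Task 6→5.
Schedule Task 1@1, Task 2@1, Task 3@1, Task 4@3, Task 5@4, Task 6@5, Task 7@1: d1:10  d2:8  d3:10  d4:10  d5:10  d6:5 — peak 10.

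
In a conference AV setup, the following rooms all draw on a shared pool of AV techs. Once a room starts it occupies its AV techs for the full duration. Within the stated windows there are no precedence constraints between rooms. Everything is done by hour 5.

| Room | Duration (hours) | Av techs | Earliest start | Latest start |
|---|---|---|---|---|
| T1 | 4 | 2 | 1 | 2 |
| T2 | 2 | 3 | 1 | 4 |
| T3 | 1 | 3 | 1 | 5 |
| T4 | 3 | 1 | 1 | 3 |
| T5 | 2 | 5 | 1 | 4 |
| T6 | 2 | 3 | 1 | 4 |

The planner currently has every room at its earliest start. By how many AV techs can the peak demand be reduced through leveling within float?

9

Early-start peak: h1:17  h2:14  h3:3  h4:2  h5:0 ⇒ 17.
Leveled (T1@1, T2@1, T3@1, T4@3, T5@4, T6@2): h1:8  h2:8  h3:6  h4:8  h5:6 ⇒ 8.
Reduction 17 − 8 = 9.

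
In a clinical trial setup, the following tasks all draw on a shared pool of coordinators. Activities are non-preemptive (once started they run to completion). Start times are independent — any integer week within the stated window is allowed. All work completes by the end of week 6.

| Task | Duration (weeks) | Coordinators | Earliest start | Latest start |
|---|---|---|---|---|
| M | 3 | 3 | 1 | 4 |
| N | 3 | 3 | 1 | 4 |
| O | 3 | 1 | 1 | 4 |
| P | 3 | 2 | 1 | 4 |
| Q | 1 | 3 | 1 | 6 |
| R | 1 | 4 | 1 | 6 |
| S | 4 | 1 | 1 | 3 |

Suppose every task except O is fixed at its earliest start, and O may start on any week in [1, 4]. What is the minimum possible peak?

O@1: w1:17  w2:10  w3:10  w4:1  w5:0  w6:0 → peak 17
O@2: w1:16  w2:10  w3:10  w4:2  w5:0  w6:0 → peak 16
O@3: w1:16  w2:9  w3:10  w4:2  w5:1  w6:0 → peak 16
O@4: w1:16  w2:9  w3:9  w4:2  w5:1  w6:1 → peak 16
Best is O@2, peak 16.

16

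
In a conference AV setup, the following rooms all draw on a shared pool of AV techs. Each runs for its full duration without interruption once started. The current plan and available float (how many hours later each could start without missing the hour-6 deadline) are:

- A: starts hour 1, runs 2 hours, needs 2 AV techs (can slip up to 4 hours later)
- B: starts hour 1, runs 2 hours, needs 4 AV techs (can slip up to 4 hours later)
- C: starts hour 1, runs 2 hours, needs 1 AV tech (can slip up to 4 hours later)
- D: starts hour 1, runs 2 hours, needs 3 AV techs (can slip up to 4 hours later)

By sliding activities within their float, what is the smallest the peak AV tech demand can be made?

4

Early-start (A@1, B@1, C@1, D@1) gives peak 10: h1:10  h2:10  h3:0  h4:0  h5:0  h6:0.
Shift B→3, D→5.
Schedule A@1, B@3, C@1, D@5: h1:3  h2:3  h3:4  h4:4  h5:3  h6:3 — peak 4.
Total AV tech-hours = 20 over 6 hours ⇒ peak ≥ ⌈20/6⌉ = 4, so 4 is optimal.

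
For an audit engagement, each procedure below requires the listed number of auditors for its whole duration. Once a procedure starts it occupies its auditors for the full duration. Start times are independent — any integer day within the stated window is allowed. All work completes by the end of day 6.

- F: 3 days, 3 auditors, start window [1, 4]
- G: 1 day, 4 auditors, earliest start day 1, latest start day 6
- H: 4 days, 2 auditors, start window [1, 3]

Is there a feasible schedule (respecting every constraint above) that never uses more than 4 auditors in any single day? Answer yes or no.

The minimum achievable peak is 5; 4 < 5, so no feasible schedule stays within the cap.

no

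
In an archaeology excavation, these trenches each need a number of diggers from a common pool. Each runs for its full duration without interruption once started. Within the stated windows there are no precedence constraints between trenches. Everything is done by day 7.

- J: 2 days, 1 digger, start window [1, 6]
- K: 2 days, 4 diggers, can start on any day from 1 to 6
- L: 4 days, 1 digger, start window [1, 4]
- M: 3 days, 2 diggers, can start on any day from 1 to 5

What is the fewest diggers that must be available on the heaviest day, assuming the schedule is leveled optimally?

4

Early-start (J@1, K@1, L@1, M@1) gives peak 8: d1:8  d2:8  d3:3  d4:1  d5:0  d6:0  d7:0.
Shift K→5.
Schedule J@1, K@5, L@1, M@1: d1:4  d2:4  d3:3  d4:1  d5:4  d6:4  d7:0 — peak 4.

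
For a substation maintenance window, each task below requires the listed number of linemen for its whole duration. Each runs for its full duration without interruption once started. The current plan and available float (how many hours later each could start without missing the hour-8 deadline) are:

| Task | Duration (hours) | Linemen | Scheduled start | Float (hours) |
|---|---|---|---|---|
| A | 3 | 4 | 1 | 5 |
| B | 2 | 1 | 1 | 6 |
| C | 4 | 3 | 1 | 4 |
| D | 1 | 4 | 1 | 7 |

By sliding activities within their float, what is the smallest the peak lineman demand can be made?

4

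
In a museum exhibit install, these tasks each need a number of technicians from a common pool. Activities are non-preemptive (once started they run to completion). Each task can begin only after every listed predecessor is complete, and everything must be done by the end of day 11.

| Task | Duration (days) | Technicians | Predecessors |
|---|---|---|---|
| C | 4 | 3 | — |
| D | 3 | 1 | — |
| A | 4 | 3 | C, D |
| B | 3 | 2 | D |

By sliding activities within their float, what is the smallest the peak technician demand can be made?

4

Early-start (C@1, D@1, A@5, B@4) gives peak 5: d1:4  d2:4  d3:4  d4:5  d5:5  d6:5  d7:3  d8:3  d9:0  d10:0  d11:0.
Shift B→9.
Schedule C@1, D@1, A@5, B@9: d1:4  d2:4  d3:4  d4:3  d5:3  d6:3  d7:3  d8:3  d9:2  d10:2  d11:2 — peak 4.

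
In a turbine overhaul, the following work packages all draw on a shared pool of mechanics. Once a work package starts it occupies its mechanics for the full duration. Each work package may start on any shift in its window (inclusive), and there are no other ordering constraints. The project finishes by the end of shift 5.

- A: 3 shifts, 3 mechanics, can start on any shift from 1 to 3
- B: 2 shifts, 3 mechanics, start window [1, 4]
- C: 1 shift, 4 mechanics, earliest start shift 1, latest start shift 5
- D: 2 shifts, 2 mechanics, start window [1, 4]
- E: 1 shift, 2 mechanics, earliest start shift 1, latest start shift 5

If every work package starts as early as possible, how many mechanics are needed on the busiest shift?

Early-start schedule: A@1, B@1, C@1, D@1, E@1.
Load per shift: shift 1: 14, shift 2: 8, shift 3: 3, shift 4: 0, shift 5: 0.
Peak is 14.

14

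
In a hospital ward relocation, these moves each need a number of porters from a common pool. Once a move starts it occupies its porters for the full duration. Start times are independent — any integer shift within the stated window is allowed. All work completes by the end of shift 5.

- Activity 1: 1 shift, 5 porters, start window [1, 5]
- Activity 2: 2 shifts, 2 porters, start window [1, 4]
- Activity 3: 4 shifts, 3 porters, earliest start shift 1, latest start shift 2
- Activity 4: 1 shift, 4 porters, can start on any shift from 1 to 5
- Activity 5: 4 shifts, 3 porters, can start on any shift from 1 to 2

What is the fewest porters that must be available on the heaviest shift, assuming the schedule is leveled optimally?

8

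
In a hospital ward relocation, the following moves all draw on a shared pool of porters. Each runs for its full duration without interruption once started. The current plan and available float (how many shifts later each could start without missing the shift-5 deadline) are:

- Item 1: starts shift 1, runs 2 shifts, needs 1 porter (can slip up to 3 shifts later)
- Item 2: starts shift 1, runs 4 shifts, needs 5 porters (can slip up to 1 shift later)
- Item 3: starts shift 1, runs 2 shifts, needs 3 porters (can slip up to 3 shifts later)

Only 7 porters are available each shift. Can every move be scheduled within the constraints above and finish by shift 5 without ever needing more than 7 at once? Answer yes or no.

The minimum achievable peak is 8; 7 < 8, so no feasible schedule stays within the cap.

no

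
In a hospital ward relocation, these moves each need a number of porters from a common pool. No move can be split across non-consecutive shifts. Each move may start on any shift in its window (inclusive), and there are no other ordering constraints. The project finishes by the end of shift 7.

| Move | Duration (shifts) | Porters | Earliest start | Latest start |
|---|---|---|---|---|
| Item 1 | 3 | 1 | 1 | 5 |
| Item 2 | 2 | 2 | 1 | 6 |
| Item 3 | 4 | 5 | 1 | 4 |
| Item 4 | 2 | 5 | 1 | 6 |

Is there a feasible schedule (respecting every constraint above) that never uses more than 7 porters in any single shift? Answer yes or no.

Schedule Item 1@1, Item 2@3, Item 3@4, Item 4@1: s1:6  s2:6  s3:3  s4:7  s5:5  s6:5  s7:5 — peak 7 ≤ 7.

yes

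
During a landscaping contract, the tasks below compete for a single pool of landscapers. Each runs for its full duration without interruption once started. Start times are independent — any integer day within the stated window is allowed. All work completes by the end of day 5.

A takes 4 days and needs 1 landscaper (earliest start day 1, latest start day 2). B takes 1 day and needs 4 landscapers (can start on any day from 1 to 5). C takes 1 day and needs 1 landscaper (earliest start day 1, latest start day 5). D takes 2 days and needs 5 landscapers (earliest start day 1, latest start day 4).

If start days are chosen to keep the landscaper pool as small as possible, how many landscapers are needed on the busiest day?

Early-start (A@1, B@1, C@1, D@1) gives peak 11: d1:11  d2:6  d3:1  d4:1  d5:0.
Shift D→2.
Schedule A@1, B@1, C@1, D@2: d1:6  d2:6  d3:6  d4:1  d5:0 — peak 6.

6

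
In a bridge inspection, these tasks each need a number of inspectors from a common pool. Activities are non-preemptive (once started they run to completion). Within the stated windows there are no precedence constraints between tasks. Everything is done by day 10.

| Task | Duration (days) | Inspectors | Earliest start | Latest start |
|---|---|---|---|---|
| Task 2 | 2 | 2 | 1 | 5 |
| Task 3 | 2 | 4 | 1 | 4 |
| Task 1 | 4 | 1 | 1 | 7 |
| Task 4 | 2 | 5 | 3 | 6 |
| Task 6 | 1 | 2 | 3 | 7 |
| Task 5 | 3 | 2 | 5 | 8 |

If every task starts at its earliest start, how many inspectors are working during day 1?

7

At early start, day 1 has: Task 2, Task 3, Task 1.
Demand: 2 + 4 + 1 = 7.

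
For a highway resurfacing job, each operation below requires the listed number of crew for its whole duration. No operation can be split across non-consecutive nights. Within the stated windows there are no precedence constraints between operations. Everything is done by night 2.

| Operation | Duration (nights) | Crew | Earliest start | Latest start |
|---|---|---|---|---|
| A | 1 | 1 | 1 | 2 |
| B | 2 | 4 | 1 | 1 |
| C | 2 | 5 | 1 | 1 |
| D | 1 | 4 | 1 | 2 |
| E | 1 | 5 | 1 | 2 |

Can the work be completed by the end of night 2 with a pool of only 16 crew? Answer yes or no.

yes

Schedule A@1, B@1, C@1, D@1, E@2: n1:14  n2:14 — peak 14 ≤ 16.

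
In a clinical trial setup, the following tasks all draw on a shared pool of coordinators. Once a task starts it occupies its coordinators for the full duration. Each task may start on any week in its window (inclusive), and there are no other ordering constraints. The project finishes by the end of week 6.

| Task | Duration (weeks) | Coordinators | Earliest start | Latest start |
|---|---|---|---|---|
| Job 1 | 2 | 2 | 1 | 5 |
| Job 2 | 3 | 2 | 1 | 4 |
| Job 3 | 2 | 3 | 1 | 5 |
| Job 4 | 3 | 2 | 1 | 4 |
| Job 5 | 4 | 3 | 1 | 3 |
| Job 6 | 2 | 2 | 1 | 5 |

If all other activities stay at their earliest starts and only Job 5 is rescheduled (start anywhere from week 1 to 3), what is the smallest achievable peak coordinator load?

Job 5@1: w1:14  w2:14  w3:7  w4:3  w5:0  w6:0 → peak 14
Job 5@2: w1:11  w2:14  w3:7  w4:3  w5:3  w6:0 → peak 14
Job 5@3: w1:11  w2:11  w3:7  w4:3  w5:3  w6:3 → peak 11
Best is Job 5@3, peak 11.

11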